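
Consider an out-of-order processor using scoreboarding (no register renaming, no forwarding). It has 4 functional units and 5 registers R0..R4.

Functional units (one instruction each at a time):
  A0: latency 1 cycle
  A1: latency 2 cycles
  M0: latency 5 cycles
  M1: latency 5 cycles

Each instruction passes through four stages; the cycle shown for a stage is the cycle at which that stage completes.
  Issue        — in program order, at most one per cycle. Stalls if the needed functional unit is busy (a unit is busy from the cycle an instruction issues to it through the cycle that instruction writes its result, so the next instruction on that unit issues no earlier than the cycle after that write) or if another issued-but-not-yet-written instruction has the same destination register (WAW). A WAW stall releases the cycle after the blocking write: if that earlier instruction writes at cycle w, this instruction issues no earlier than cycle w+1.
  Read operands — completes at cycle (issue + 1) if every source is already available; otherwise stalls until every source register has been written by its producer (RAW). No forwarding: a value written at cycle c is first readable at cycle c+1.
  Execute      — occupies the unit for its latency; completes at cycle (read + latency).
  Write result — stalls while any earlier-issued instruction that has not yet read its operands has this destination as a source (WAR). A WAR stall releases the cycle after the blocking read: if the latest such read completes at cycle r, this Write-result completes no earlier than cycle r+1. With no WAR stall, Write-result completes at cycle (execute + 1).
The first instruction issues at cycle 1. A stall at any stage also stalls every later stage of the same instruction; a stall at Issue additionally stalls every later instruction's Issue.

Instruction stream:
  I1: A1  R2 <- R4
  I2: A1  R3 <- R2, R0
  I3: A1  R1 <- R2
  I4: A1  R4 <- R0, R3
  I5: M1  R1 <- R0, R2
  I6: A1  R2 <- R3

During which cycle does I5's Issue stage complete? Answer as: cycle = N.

cycle = 17

t=1  I1 issues→A1
t=2  I1 reads
t=4  I1 exec-done
t=5  I1 writes R2
t=6  I2 issues→A1
t=7  I2 reads
t=9  I2 exec-done
t=10  I2 writes R3
t=11  I3 issues→A1
t=12  I3 reads
t=14  I3 exec-done
t=15  I3 writes R1
t=16  I4 issues→A1
t=17  I4 reads; I5 issues→M1
t=18  I5 reads
t=19  I4 exec-done
t=20  I4 writes R4
t=21  I6 issues→A1
t=22  I6 reads
t=23  I5 exec-done
t=24  I5 writes R1; I6 exec-done
t=25  I6 writes R2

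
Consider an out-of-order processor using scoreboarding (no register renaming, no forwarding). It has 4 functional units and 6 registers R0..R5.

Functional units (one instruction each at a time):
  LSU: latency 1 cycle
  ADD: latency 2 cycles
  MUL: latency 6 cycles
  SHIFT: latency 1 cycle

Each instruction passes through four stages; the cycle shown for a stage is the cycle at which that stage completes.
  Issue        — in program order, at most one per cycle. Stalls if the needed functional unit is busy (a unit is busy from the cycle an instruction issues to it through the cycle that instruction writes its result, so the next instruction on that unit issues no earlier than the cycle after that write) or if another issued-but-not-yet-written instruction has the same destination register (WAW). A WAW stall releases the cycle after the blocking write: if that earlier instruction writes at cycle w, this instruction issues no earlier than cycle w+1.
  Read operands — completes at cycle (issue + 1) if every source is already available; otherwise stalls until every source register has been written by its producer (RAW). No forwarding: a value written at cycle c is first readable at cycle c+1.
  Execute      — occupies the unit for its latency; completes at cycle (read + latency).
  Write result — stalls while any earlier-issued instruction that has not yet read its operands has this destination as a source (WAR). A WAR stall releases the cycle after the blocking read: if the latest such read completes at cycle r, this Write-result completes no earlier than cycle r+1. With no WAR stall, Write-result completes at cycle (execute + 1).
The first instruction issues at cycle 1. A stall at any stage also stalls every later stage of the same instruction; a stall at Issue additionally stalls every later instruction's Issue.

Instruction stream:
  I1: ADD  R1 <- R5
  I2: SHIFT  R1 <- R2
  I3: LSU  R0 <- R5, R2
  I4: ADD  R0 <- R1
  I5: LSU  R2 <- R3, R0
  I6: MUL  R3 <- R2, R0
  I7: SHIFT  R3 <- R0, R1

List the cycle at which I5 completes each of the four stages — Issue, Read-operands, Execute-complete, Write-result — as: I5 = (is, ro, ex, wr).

I5 = (12, 16, 17, 18)

[1] issue I1 (ADD)
[2] I1 read-ops
[4] I1 finished on ADD
[5] I1→R1
[6] issue I2 (SHIFT)
[7] I2 read-ops; issue I3 (LSU)
[8] I2 finished on SHIFT; I3 read-ops
[9] I2→R1; I3 finished on LSU
[10] I3→R0
[11] issue I4 (ADD)
[12] I4 read-ops; issue I5 (LSU)
[13] issue I6 (MUL)
[14] I4 finished on ADD
[15] I4→R0
[16] I5 read-ops
[17] I5 finished on LSU
[18] I5→R2
[19] I6 read-ops
[25] I6 finished on MUL
[26] I6→R3
[27] issue I7 (SHIFT)
[28] I7 read-ops
[29] I7 finished on SHIFT
[30] I7→R3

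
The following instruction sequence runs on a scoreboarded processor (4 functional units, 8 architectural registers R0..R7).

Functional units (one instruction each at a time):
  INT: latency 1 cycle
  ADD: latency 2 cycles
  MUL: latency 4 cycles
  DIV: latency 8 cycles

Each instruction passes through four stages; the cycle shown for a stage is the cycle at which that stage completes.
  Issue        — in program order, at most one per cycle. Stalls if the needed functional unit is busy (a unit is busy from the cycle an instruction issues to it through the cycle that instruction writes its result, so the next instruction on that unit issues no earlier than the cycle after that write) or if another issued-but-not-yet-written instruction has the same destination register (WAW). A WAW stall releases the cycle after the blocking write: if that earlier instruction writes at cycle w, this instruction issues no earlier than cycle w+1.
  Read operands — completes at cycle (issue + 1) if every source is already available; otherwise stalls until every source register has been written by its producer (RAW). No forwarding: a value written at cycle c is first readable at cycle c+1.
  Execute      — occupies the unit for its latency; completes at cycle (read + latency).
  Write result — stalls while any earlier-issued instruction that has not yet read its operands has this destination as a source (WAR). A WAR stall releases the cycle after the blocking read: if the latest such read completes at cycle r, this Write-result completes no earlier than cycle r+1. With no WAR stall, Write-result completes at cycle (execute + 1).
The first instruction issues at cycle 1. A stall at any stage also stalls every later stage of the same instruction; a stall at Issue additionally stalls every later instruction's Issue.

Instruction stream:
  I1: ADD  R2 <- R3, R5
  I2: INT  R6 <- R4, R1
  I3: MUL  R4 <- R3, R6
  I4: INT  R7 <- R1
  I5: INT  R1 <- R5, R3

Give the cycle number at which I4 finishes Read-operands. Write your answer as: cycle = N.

cycle = 7

[1] I1→ADD
[2] I1 RO, I2→INT
[3] I2 RO, I3→MUL
[4] I1 EX, I2 EX
[5] I1 WR R2, I2 WR R6
[6] I3 RO, I4→INT
[7] I4 RO
[8] I4 EX
[9] I4 WR R7
[10] I3 EX, I5→INT
[11] I3 WR R4, I5 RO
[12] I5 EX
[13] I5 WR R1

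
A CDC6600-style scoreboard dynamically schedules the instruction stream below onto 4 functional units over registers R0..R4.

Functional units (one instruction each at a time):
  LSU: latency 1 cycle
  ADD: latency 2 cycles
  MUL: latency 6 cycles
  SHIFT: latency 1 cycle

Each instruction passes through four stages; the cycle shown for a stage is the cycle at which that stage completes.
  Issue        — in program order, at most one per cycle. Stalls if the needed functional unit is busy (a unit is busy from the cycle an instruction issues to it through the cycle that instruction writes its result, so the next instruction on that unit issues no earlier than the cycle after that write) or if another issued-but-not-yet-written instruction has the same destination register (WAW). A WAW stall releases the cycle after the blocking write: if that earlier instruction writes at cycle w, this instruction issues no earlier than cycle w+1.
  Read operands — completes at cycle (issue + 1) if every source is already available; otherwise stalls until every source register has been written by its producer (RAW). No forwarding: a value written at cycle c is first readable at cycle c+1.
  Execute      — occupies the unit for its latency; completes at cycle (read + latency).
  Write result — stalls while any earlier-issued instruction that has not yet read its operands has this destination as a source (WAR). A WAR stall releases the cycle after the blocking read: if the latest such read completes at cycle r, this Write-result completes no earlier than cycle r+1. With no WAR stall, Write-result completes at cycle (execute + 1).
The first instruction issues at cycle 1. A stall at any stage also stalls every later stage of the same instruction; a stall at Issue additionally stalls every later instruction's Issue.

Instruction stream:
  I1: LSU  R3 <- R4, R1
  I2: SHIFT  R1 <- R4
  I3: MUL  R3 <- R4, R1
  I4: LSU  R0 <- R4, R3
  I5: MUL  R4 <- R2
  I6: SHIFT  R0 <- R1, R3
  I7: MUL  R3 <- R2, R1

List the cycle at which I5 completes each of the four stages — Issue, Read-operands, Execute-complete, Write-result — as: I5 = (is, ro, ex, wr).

I1 -> (1, 2, 3, 4)
I2 -> (2, 3, 4, 5)
I3 -> (5, 6, 12, 13)  // WAW R3: wait I1 write@4
I4 -> (6, 14, 15, 16)  // RAW R3: wait I3 write@13
I5 -> (14, 15, 21, 22)  // struct: MUL busy until I3 writes@13
I6 -> (17, 18, 19, 20)  // WAW R0: wait I4 write@16
I7 -> (23, 24, 30, 31)  // struct: MUL busy until I5 writes@22

I5 = (14, 15, 21, 22)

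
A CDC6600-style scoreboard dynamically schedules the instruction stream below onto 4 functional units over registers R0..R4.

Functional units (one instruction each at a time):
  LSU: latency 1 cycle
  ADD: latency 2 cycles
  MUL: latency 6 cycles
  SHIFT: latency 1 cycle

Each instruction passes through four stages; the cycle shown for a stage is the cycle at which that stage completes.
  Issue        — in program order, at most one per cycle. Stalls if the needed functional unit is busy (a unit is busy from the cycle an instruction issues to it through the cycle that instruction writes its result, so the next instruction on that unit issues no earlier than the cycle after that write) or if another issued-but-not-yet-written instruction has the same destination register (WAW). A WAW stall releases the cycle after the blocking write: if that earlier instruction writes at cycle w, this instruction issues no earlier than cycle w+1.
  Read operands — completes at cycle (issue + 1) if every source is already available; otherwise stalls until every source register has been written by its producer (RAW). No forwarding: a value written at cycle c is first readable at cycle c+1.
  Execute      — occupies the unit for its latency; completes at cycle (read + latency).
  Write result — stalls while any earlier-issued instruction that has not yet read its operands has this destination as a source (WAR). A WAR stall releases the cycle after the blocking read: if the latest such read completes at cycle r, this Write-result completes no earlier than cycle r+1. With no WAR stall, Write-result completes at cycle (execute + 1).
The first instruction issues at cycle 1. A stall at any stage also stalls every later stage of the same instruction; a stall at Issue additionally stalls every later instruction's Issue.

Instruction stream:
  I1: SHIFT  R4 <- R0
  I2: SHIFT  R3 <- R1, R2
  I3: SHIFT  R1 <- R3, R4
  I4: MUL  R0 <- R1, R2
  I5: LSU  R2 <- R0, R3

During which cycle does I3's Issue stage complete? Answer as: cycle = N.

cycle = 9

I1: IS=1 RO=2 EX=3 WR=4
I2: IS=5 RO=6 EX=7 WR=8  [struct: SHIFT busy until I1 writes@4]
I3: IS=9 RO=10 EX=11 WR=12  [struct: SHIFT busy until I2 writes@8]
I4: IS=10 RO=13 EX=19 WR=20  [RAW R1: wait I3 write@12]
I5: IS=11 RO=21 EX=22 WR=23  [RAW R0: wait I4 write@20]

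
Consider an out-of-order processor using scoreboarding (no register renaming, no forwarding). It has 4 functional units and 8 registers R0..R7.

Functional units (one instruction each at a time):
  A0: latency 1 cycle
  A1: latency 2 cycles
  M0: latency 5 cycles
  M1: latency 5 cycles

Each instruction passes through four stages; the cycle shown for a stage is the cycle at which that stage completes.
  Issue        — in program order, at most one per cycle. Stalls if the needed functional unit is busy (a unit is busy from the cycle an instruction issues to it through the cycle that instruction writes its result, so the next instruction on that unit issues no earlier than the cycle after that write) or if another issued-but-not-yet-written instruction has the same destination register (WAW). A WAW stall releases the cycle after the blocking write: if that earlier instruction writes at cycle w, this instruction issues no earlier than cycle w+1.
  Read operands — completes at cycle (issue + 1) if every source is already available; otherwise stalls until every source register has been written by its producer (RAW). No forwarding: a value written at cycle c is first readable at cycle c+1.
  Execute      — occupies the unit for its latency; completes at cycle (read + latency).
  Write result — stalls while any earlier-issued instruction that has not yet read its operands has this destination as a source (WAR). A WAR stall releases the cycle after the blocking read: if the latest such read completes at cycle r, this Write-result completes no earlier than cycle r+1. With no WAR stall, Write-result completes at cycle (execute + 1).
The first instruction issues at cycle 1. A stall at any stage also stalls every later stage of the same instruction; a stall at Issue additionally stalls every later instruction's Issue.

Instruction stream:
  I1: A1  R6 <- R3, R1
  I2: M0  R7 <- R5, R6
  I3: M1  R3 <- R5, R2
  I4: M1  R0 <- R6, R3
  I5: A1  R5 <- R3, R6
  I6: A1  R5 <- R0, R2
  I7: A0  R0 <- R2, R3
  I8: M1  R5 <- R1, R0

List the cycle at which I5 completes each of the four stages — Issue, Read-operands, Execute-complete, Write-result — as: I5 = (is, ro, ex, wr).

I5 = (12, 13, 15, 16)

  I1 | 1 | 2 | 4 | 5
  I2 | 2 | 6 | 11 | 12   RAW R6: wait I1 write@5
  I3 | 3 | 4 | 9 | 10
  I4 | 11 | 12 | 17 | 18   struct: M1 busy until I3 writes@10
  I5 | 12 | 13 | 15 | 16
  I6 | 17 | 19 | 21 | 22   struct: A1 busy until I5 writes@16 · RAW R0: wait I4 write@18
  I7 | 19 | 20 | 21 | 22   WAW R0: wait I4 write@18
  I8 | 23 | 24 | 29 | 30   WAW R5: wait I6 write@22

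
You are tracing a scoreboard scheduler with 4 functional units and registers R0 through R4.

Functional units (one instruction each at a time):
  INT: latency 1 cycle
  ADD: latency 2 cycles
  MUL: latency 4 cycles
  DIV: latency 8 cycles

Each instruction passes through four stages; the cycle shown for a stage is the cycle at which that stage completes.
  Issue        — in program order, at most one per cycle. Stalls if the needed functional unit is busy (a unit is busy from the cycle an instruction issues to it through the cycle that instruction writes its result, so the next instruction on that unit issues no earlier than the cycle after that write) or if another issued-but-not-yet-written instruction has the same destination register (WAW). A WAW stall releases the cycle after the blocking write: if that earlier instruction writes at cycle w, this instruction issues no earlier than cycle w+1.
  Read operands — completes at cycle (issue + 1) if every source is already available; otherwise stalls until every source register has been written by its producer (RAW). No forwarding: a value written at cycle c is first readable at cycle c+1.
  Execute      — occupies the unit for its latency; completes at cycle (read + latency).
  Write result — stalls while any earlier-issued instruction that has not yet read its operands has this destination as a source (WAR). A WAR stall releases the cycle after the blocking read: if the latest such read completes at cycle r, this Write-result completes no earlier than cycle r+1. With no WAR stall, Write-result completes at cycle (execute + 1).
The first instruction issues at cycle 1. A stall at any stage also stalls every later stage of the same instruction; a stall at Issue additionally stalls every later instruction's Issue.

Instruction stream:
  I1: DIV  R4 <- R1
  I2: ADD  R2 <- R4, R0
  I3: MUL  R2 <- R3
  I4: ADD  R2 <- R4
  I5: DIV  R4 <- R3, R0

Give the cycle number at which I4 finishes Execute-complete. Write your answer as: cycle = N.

cycle = 26

t=1  I1 issues→DIV
t=2  I1 reads; I2 issues→ADD
t=10  I1 exec-done
t=11  I1 writes R4
t=12  I2 reads
t=14  I2 exec-done
t=15  I2 writes R2
t=16  I3 issues→MUL
t=17  I3 reads
t=21  I3 exec-done
t=22  I3 writes R2
t=23  I4 issues→ADD
t=24  I4 reads; I5 issues→DIV
t=25  I5 reads
t=26  I4 exec-done
t=27  I4 writes R2
t=33  I5 exec-done
t=34  I5 writes R4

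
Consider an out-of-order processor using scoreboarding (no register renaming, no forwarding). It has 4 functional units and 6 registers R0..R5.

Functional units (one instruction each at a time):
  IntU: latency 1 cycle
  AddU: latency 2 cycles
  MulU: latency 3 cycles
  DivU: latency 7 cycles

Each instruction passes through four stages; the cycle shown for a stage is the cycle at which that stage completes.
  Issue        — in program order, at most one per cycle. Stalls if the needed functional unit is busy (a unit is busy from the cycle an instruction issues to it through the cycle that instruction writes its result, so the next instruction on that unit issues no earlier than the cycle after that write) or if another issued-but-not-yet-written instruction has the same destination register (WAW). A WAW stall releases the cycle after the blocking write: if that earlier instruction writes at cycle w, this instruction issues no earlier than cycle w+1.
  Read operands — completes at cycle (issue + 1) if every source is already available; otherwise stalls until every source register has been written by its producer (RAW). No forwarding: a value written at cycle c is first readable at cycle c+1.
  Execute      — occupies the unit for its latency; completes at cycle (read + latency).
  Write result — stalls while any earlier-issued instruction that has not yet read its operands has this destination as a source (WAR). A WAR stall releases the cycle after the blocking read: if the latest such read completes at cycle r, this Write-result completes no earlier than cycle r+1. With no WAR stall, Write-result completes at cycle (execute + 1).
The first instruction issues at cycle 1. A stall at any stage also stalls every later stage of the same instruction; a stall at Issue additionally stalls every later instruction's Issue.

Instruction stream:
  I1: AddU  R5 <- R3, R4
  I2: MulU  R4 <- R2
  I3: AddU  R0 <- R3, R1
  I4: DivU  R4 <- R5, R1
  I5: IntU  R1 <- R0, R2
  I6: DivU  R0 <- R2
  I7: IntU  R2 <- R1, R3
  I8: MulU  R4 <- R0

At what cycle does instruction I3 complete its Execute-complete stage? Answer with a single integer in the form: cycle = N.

cycle = 9

1) issue 1, read 2, done 4, write 5
2) issue 2, read 3, done 6, write 7
3) issue 6, read 7, done 9, write 10  <struct: AddU busy until I1 writes@5>
4) issue 8, read 9, done 16, write 17  <WAW R4: wait I2 write@7>
5) issue 9, read 11, done 12, write 13  <RAW R0: wait I3 write@10>
6) issue 18, read 19, done 26, write 27  <struct: DivU busy until I4 writes@17>
7) issue 19, read 20, done 21, write 22
8) issue 20, read 28, done 31, write 32  <RAW R0: wait I6 write@27>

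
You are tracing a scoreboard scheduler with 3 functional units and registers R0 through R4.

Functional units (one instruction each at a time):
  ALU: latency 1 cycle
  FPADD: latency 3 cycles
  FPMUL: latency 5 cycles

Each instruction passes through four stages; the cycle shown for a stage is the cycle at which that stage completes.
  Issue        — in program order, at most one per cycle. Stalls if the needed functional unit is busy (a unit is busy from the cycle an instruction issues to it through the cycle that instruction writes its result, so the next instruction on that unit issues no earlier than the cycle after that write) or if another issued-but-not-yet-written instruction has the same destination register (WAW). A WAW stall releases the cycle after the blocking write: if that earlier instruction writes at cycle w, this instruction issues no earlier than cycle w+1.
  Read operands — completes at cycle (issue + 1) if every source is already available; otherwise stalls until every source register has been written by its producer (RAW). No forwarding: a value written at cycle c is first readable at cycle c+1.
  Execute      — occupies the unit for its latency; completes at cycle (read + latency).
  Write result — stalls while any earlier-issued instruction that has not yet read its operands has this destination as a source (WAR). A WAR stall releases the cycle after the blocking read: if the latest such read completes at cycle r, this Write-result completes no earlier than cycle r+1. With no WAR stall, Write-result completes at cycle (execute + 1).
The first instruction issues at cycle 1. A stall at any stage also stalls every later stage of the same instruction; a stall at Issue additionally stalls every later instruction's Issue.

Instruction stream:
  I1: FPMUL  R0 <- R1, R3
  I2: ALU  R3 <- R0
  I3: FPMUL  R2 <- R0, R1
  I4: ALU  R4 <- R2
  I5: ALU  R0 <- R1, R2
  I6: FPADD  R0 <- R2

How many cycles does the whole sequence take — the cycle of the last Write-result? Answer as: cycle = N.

cycle = 29

1) issue 1, read 2, done 7, write 8
2) issue 2, read 9, done 10, write 11  <RAW R0: wait I1 write@8>
3) issue 9, read 10, done 15, write 16  <struct: FPMUL busy until I1 writes@8>
4) issue 12, read 17, done 18, write 19  <struct: ALU busy until I2 writes@11 / RAW R2: wait I3 write@16>
5) issue 20, read 21, done 22, write 23  <struct: ALU busy until I4 writes@19>
6) issue 24, read 25, done 28, write 29  <WAW R0: wait I5 write@23>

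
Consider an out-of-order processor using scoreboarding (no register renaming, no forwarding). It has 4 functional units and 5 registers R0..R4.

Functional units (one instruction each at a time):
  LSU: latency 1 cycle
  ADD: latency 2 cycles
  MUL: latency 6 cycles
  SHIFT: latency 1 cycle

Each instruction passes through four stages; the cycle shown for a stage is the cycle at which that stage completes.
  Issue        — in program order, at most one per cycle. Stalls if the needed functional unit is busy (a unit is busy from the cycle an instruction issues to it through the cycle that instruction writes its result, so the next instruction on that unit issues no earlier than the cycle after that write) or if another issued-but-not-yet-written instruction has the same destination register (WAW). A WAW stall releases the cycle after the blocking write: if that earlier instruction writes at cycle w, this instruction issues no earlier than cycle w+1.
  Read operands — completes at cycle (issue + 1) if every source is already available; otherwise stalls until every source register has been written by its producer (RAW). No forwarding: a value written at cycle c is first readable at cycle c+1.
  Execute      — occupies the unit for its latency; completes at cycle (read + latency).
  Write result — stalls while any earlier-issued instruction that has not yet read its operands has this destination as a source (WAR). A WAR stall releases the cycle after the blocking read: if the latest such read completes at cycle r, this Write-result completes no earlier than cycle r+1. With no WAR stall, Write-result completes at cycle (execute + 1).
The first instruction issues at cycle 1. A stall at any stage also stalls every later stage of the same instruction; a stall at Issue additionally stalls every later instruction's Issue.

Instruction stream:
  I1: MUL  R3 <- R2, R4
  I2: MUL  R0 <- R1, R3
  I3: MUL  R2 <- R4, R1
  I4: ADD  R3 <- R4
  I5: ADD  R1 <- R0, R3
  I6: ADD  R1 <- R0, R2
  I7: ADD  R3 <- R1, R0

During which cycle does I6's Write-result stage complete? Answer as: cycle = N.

cycle = 34

c1: issue I1 (MUL)
c2: I1 read-ops
c8: I1 finished on MUL
c9: I1→R3
c10: issue I2 (MUL)
c11: I2 read-ops
c17: I2 finished on MUL
c18: I2→R0
c19: issue I3 (MUL)
c20: I3 read-ops | issue I4 (ADD)
c21: I4 read-ops
c23: I4 finished on ADD
c24: I4→R3
c25: issue I5 (ADD)
c26: I3 finished on MUL | I5 read-ops
c27: I3→R2
c28: I5 finished on ADD
c29: I5→R1
c30: issue I6 (ADD)
c31: I6 read-ops
c33: I6 finished on ADD
c34: I6→R1
c35: issue I7 (ADD)
c36: I7 read-ops
c38: I7 finished on ADD
c39: I7→R3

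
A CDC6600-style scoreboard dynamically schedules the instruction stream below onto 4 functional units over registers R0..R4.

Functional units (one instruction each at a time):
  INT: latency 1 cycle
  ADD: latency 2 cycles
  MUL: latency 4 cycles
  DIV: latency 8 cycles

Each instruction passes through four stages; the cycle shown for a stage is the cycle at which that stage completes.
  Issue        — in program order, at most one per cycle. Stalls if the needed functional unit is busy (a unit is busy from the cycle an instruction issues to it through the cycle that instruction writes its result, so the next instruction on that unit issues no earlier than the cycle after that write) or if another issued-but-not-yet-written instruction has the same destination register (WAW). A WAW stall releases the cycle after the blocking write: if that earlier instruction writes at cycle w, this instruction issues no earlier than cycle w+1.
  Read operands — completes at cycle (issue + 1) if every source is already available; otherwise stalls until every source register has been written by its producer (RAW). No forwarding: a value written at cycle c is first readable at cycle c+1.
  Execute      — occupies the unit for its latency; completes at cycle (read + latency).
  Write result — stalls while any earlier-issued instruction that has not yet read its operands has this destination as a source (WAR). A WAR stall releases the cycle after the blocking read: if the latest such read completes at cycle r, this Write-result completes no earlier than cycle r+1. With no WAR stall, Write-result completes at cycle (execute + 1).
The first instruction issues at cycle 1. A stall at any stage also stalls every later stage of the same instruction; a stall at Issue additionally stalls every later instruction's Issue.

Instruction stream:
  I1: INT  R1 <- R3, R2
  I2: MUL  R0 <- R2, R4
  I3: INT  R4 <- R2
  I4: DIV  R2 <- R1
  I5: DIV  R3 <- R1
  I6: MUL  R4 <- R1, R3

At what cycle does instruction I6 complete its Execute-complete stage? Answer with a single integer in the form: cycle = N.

I1: IS=1 RO=2 EX=3 WR=4
I2: IS=2 RO=3 EX=7 WR=8
I3: IS=5 RO=6 EX=7 WR=8  [struct: INT busy until I1 writes@4]
I4: IS=6 RO=7 EX=15 WR=16
I5: IS=17 RO=18 EX=26 WR=27  [struct: DIV busy until I4 writes@16]
I6: IS=18 RO=28 EX=32 WR=33  [RAW R3: wait I5 write@27]

cycle = 32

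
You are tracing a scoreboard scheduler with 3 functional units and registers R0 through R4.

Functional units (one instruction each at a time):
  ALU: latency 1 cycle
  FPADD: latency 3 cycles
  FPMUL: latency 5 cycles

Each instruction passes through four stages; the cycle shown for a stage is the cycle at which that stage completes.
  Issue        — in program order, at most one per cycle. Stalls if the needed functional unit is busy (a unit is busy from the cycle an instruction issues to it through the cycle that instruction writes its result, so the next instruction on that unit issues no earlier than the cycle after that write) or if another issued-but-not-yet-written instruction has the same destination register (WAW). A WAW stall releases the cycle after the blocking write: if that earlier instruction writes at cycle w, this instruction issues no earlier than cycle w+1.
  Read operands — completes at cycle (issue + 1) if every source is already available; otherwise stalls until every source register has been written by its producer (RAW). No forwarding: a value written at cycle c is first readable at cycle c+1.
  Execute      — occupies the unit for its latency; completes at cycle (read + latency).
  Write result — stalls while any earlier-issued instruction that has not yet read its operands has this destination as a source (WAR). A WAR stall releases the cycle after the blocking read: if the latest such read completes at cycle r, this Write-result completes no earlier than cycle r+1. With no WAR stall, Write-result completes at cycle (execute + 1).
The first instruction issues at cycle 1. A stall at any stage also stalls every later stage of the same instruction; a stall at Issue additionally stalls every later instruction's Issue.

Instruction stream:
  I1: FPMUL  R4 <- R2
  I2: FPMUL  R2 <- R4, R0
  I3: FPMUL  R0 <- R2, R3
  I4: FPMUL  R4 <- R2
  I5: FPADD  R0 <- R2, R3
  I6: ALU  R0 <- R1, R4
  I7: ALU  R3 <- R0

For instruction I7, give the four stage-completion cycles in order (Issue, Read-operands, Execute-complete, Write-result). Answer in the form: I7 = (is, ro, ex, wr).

I7 = (36, 37, 38, 39)

I1 -> (1, 2, 7, 8)
I2 -> (9, 10, 15, 16)  // struct: FPMUL busy until I1 writes@8
I3 -> (17, 18, 23, 24)  // struct: FPMUL busy until I2 writes@16
I4 -> (25, 26, 31, 32)  // struct: FPMUL busy until I3 writes@24
I5 -> (26, 27, 30, 31)
I6 -> (32, 33, 34, 35)  // WAW R0: wait I5 write@31
I7 -> (36, 37, 38, 39)  // struct: ALU busy until I6 writes@35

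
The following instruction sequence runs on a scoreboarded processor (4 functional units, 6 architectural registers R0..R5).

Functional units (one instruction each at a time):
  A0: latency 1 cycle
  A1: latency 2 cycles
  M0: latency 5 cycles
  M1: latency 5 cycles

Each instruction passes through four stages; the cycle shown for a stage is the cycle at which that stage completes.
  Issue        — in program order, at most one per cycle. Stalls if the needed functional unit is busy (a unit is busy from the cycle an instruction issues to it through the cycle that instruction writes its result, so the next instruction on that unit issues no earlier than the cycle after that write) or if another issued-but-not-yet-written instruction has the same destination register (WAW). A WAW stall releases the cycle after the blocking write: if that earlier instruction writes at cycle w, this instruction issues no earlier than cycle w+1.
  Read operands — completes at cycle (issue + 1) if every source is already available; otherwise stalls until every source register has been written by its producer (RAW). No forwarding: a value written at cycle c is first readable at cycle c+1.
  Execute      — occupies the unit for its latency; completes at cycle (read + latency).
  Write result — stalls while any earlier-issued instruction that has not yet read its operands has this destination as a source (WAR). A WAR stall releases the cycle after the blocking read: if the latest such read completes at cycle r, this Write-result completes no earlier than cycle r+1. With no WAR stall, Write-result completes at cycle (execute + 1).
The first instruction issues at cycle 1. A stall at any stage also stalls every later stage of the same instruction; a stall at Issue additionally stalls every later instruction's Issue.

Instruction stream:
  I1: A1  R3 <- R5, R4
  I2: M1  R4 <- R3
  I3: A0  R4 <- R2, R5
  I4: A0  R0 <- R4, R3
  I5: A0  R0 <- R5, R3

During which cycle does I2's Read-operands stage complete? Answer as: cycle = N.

cycle 1: I1 dispatched to A1
cycle 2: I1 operands ready, I2 dispatched to M1
cycle 4: I1 complete
cycle 5: R3←I1
cycle 6: I2 operands ready
cycle 11: I2 complete
cycle 12: R4←I2
cycle 13: I3 dispatched to A0
cycle 14: I3 operands ready
cycle 15: I3 complete
cycle 16: R4←I3
cycle 17: I4 dispatched to A0
cycle 18: I4 operands ready
cycle 19: I4 complete
cycle 20: R0←I4
cycle 21: I5 dispatched to A0
cycle 22: I5 operands ready
cycle 23: I5 complete
cycle 24: R0←I5

cycle = 6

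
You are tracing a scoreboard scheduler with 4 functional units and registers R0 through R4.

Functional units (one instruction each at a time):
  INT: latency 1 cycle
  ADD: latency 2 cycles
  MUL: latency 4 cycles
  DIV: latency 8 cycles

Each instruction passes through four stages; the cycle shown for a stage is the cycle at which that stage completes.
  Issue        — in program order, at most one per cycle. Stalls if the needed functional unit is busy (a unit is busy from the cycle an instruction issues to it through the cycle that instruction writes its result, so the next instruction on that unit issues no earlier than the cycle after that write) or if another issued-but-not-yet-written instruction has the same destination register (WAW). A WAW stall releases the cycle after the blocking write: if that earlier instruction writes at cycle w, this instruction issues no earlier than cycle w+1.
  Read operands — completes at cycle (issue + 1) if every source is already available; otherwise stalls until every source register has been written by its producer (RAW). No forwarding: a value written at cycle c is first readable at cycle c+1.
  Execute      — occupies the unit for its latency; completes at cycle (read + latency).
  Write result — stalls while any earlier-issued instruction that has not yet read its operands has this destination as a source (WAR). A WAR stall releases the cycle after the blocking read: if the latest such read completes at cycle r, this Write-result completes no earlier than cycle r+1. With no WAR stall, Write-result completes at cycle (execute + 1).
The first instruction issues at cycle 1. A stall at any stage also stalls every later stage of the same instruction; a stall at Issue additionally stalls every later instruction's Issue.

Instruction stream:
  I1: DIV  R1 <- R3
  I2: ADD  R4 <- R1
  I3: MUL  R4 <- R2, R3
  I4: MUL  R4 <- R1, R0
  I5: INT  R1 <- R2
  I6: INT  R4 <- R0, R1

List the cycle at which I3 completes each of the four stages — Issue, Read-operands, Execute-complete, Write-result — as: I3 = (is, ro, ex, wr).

I3 = (16, 17, 21, 22)

  I1 | 1 | 2 | 10 | 11
  I2 | 2 | 12 | 14 | 15   RAW R1: wait I1 write@11
  I3 | 16 | 17 | 21 | 22   WAW R4: wait I2 write@15
  I4 | 23 | 24 | 28 | 29   struct: MUL busy until I3 writes@22
  I5 | 24 | 25 | 26 | 27
  I6 | 30 | 31 | 32 | 33   WAW R4: wait I4 write@29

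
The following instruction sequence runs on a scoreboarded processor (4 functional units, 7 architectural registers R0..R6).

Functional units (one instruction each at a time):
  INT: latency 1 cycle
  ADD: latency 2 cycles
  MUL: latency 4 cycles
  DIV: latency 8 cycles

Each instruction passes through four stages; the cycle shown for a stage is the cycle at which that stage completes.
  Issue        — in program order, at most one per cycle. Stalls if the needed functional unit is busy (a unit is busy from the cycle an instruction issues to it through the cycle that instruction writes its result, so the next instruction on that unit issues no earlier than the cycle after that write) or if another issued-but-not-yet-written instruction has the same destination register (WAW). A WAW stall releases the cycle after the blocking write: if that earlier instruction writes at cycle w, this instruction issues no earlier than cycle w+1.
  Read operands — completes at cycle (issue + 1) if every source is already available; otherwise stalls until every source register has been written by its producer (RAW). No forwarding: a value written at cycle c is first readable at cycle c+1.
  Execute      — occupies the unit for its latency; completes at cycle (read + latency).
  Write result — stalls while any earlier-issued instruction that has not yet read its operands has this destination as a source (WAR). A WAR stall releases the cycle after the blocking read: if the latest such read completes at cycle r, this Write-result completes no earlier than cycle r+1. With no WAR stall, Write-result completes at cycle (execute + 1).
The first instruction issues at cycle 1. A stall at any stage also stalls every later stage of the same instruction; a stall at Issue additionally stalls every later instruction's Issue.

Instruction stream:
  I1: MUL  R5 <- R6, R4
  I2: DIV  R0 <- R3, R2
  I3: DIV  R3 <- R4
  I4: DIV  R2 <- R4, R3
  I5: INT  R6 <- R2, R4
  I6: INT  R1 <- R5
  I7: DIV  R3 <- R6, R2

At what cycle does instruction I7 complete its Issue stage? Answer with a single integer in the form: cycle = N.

  I1 | 1 | 2 | 6 | 7
  I2 | 2 | 3 | 11 | 12
  I3 | 13 | 14 | 22 | 23   struct: DIV busy until I2 writes@12
  I4 | 24 | 25 | 33 | 34   struct: DIV busy until I3 writes@23
  I5 | 25 | 35 | 36 | 37   RAW R2: wait I4 write@34
  I6 | 38 | 39 | 40 | 41   struct: INT busy until I5 writes@37
  I7 | 39 | 40 | 48 | 49

cycle = 39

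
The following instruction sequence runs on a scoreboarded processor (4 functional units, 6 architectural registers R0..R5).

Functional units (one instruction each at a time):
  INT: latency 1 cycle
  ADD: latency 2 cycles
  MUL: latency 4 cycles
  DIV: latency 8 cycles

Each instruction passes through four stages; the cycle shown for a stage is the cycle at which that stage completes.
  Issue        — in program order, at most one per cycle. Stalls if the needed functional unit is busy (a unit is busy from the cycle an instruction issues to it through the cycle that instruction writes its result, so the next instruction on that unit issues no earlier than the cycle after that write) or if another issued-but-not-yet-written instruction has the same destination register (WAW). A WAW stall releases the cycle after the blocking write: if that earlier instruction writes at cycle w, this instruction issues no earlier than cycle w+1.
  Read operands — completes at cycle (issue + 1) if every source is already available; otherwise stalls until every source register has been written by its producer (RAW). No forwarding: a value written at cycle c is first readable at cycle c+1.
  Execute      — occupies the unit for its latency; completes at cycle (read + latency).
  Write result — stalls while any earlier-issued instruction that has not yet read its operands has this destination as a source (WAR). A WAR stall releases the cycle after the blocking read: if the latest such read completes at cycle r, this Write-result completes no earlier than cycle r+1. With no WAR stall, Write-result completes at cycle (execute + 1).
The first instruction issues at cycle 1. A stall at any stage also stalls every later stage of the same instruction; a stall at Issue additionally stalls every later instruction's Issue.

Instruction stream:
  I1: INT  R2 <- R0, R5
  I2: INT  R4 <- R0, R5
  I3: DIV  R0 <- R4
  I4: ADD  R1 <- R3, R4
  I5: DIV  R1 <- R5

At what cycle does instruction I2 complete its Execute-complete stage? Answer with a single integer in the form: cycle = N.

  I1 | 1 | 2 | 3 | 4
  I2 | 5 | 6 | 7 | 8   struct: INT busy until I1 writes@4
  I3 | 6 | 9 | 17 | 18   RAW R4: wait I2 write@8
  I4 | 7 | 9 | 11 | 12   RAW R4: wait I2 write@8
  I5 | 19 | 20 | 28 | 29   struct: DIV busy until I3 writes@18

cycle = 7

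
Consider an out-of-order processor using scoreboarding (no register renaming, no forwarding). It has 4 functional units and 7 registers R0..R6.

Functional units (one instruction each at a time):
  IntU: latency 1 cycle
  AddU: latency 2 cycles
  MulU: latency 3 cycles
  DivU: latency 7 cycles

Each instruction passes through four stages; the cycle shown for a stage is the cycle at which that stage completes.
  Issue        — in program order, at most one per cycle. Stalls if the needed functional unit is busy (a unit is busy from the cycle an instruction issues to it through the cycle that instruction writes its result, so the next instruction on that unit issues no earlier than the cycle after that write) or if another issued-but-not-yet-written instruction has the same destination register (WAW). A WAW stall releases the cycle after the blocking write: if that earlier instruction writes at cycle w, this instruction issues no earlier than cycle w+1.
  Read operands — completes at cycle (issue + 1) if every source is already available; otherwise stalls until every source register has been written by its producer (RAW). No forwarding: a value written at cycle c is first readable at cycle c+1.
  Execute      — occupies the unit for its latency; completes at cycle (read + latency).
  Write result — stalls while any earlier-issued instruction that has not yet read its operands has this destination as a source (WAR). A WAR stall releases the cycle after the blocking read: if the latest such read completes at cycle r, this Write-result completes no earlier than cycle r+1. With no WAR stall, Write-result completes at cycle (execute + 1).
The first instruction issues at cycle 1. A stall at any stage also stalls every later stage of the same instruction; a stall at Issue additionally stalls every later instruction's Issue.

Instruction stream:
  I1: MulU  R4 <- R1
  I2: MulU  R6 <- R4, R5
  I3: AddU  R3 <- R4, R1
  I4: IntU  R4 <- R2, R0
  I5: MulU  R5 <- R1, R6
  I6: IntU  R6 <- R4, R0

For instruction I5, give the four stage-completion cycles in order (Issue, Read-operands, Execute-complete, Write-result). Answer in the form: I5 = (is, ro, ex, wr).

I5 = (13, 14, 17, 18)

[1] I1 issues→MulU
[2] I1 reads
[5] I1 exec-done
[6] I1 writes R4
[7] I2 issues→MulU
[8] I2 reads, I3 issues→AddU
[9] I3 reads, I4 issues→IntU
[10] I4 reads
[11] I2 exec-done, I3 exec-done, I4 exec-done
[12] I2 writes R6, I3 writes R3, I4 writes R4
[13] I5 issues→MulU
[14] I5 reads, I6 issues→IntU
[15] I6 reads
[16] I6 exec-done
[17] I5 exec-done, I6 writes R6
[18] I5 writes R5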